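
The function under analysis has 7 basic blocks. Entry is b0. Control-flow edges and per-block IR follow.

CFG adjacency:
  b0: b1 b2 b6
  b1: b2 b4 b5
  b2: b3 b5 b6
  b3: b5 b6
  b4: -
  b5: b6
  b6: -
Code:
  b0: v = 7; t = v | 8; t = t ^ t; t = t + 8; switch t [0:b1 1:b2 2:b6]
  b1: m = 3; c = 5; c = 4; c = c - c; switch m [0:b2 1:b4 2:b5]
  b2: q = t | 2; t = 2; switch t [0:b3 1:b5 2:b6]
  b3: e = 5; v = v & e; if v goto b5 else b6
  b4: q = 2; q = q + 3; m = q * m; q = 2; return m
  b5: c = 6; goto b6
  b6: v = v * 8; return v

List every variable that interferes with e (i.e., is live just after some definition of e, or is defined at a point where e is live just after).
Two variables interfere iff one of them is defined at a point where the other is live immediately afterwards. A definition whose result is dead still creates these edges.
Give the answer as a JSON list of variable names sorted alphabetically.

Answer: ["v"]

Derivation:
Block summaries:
  b0: def={t,v} ue=∅
  b1: def={c,m} ue=∅
  b2: def={q,t} ue={t}
  b3: def={e,v} ue={v}
  b4: def={m,q} ue={m}
  b5: def={c} ue=∅
  b6: def={v} ue={v}

Live sets:
  b0: in=∅ out={t,v}
  b1: in={t,v} out={m,t,v}
  b2: in={t,v} out={v}
  b3: in={v} out={v}
  b4: in={m} out=∅
  b5: in={v} out={v}
  b6: in={v} out=∅

Interference:
  c↔{m,t,v}
  e↔{v}
  m↔{c,q,t,v}
  q↔{m,v}
  t↔{c,m,v}
  v↔{c,e,m,q,t}

N(e) = ["v"]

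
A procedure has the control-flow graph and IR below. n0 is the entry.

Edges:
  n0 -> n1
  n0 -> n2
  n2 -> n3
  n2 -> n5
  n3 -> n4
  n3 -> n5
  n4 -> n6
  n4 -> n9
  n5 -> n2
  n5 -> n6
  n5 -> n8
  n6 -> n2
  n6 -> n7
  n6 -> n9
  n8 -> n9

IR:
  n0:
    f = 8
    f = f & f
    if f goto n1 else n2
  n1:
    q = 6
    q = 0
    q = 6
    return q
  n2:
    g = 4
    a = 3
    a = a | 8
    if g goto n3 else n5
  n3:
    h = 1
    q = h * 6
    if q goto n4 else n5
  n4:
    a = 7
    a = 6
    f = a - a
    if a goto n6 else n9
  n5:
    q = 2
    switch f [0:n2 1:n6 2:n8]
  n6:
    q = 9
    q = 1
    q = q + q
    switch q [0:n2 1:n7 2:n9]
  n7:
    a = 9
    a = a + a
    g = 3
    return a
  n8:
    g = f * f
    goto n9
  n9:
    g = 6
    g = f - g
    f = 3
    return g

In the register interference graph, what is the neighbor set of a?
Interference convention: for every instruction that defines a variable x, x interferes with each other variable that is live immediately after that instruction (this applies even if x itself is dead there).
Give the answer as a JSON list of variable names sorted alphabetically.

Block summaries:
  n0 def {f} use ∅
  n1 def {q} use ∅
  n2 def {a,g} use ∅
  n3 def {h,q} use ∅
  n4 def {a,f} use ∅
  n5 def {q} use {f}
  n6 def {q} use ∅
  n7 def {a,g} use ∅
  n8 def {g} use {f}
  n9 def {f,g} use {f}

Liveness:
  n0: in=∅ out={f}
  n1: in=∅ out=∅
  n2: in={f} out={f}
  n3: in={f} out={f}
  n4: in=∅ out={f}
  n5: in={f} out={f}
  n6: in={f} out={f}
  n7: in=∅ out=∅
  n8: in={f} out={f}
  n9: in={f} out=∅

Interfere edges:
  a↔{f,g}
  f↔{a,g,h,q}
  g↔{a,f}
  h↔{f}
  q↔{f}

N(a) = ["f", "g"]

Answer: ["f", "g"]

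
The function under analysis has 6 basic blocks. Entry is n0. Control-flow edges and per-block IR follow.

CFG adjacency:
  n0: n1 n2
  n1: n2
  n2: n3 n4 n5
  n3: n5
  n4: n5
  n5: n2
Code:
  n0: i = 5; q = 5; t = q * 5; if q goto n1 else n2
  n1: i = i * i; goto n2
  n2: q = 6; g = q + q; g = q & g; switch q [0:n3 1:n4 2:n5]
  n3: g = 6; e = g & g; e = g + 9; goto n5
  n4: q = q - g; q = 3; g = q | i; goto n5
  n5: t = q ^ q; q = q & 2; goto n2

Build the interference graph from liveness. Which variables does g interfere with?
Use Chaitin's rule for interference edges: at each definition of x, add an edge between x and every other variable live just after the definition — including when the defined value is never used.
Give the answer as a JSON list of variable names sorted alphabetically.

Block summaries:
  n0 def {i,q,t} use ∅
  n1 def {i} use {i}
  n2 def {g,q} use ∅
  n3 def {e,g} use ∅
  n4 def {g,q} use {g,i,q}
  n5 def {q,t} use {q}

Liveness:
  n0 li=∅ lo={i}
  n1 li={i} lo={i}
  n2 li={i} lo={g,i,q}
  n3 li={i,q} lo={i,q}
  n4 li={g,i,q} lo={i,q}
  n5 li={i,q} lo={i}

Interfere edges:
  e: {g,i,q}
  g: {e,i,q}
  i: {e,g,q,t}
  q: {e,g,i,t}
  t: {i,q}

N(g) = ["e", "i", "q"]

Answer: ["e", "i", "q"]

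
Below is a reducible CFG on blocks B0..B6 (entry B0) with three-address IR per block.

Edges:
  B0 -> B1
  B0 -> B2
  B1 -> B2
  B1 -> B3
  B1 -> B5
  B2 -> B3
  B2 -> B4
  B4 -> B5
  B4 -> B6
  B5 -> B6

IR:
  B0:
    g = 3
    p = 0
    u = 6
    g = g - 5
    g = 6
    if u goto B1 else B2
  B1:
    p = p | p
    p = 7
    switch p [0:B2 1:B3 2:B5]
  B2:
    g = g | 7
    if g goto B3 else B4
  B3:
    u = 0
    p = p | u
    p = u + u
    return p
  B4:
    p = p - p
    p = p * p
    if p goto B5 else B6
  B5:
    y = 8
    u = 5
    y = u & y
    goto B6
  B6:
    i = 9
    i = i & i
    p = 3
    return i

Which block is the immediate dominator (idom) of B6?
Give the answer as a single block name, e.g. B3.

idom tree: B1←B0 B2←B0 B3←B0 B4←B2 B5←B0 B6←B0
Dom at joins:
  B2: preds {B0,B1}: {B0} ∩ {B0,B1} = {B0}; idom=B0
  B3: preds {B1,B2}: {B0,B1} ∩ {B0,B2} = {B0}; idom=B0
  B5: preds {B1,B4}: {B0,B1} ∩ {B0,B2,B4} = {B0}; idom=B0
  B6: preds {B4,B5}: {B0,B2,B4} ∩ {B0,B5} = {B0}; idom=B0

idom(B6) = B0

Answer: B0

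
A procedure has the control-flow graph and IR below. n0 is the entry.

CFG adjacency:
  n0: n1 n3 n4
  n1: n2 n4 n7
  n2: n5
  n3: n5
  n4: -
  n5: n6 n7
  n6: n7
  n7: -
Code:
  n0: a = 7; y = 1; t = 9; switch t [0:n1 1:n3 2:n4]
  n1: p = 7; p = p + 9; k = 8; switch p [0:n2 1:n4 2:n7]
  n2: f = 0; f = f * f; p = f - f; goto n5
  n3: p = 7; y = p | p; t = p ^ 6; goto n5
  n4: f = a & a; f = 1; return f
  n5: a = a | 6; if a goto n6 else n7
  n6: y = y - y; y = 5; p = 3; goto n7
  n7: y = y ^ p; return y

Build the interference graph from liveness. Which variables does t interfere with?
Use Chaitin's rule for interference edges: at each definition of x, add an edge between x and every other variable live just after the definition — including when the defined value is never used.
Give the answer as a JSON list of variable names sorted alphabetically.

Answer: ["a", "p", "y"]

Analysis:
def/use:
  n0: {a,t,y} / ∅
  n1: {k,p} / ∅
  n2: {f,p} / ∅
  n3: {p,t,y} / ∅
  n4: {f} / {a}
  n5: {a} / {a}
  n6: {p,y} / {y}
  n7: {y} / {p,y}

Liveness:
  live n0: ∅→{a,y}
  live n1: {a,y}→{a,p,y}
  live n2: {a,y}→{a,p,y}
  live n3: {a}→{a,p,y}
  live n4: {a}→∅
  live n5: {a,p,y}→{p,y}
  live n6: {y}→{p,y}
  live n7: {p,y}→∅

Interfere edges:
  a↔{f,k,p,t,y}
  f↔{a,y}
  k↔{a,p,y}
  p↔{a,k,t,y}
  t↔{a,p,y}
  y↔{a,f,k,p,t}

N(t) = ["a", "p", "y"]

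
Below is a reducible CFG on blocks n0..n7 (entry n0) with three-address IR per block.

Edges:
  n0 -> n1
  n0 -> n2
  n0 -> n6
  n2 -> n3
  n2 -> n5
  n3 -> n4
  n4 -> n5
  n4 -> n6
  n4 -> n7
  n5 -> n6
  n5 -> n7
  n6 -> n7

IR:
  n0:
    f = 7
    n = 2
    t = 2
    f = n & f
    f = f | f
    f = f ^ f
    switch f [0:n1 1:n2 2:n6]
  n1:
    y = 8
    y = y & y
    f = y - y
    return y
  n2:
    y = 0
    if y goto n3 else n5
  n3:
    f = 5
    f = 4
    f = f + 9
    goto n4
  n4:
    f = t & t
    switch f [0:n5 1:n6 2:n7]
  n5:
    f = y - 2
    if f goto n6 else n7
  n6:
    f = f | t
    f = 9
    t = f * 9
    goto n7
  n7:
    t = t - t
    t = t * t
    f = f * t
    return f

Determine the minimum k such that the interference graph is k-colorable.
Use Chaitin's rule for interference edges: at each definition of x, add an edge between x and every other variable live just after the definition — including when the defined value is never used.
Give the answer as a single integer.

Answer: 3

Derivation:
Per-block:
  n0: {f,n,t} / ∅
  n1: {f,y} / ∅
  n2: {y} / ∅
  n3: {f} / ∅
  n4: {f} / {t}
  n5: {f} / {y}
  n6: {f,t} / {f,t}
  n7: {f,t} / {f,t}

Live sets:
  live n0: ∅→{f,t}
  live n1: ∅→∅
  live n2: {t}→{t,y}
  live n3: {t,y}→{t,y}
  live n4: {t,y}→{f,t,y}
  live n5: {t,y}→{f,t}
  live n6: {f,t}→{f,t}
  live n7: {f,t}→∅

Conflict graph:
  f: {n,t,y}
  n: {f,t}
  t: {f,n,y}
  y: {f,t}

Chromatic number:
  clique {f,n,t} ⇒ need ≥ 3
  assign f→r0 n→r2 t→r1 y→r2 — no edge inside a register ⇒ χ ≤ 3
  χ = 3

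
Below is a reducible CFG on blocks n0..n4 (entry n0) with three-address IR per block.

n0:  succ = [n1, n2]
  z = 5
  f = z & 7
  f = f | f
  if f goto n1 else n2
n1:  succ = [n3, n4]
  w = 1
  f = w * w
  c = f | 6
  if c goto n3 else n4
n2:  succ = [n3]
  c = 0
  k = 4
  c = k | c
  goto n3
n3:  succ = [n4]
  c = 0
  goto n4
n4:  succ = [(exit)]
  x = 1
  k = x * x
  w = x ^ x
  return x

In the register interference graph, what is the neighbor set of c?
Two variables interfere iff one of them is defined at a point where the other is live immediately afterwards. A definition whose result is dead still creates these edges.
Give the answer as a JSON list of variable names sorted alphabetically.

Block summaries:
  n0: def={f,z} ue=∅
  n1: def={c,f,w} ue=∅
  n2: def={c,k} ue=∅
  n3: def={c} ue=∅
  n4: def={k,w,x} ue=∅

Liveness:
  live n0: ∅→∅
  live n1: ∅→∅
  live n2: ∅→∅
  live n3: ∅→∅
  live n4: ∅→∅

Interference:
  c: {k}
  f: ∅
  k: {c,x}
  w: {x}
  x: {k,w}
  z: ∅

N(c) = ["k"]

Answer: ["k"]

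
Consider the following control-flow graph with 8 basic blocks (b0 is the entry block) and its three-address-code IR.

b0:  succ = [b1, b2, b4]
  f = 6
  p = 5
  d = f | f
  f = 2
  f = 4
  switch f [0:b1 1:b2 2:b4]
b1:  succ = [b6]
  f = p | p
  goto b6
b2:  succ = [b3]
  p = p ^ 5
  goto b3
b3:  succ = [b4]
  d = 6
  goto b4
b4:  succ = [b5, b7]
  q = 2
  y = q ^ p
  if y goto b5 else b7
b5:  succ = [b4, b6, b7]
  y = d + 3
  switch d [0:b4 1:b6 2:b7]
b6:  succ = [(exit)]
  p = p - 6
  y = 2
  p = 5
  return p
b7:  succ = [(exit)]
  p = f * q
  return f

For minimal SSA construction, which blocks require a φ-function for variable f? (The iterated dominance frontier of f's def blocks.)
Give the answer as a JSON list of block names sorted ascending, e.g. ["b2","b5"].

idom tree: b1←b0 b2←b0 b3←b2 b4←b0 b5←b4 b6←b0 b7←b4
Dom∩ at merges:
  b4: preds {b0,b3,b5}: {b0} ∩ {b0,b2,b3} ∩ {b0,b4,b5} = {b0}; idom=b0
  b6: preds {b1,b5}: {b0,b1} ∩ {b0,b4,b5} = {b0}; idom=b0
  b7: preds {b4,b5}: {b0,b4} ∩ {b0,b4,b5} = {b0,b4}; idom=b4

Frontier:
  b4←b0: walk · to b0
  b4←b3: walk b3→b2 to b0
  b4←b5: walk b5→b4 to b0
  b6←b1: walk b1 to b0
  b6←b5: walk b5→b4 to b0
  b7←b4: walk · to b4
  b7←b5: walk b5 to b4
  DF(b0)=∅
  DF(b1)={b6}
  DF(b2)={b4}
  DF(b3)={b4}
  DF(b4)={b4,b6}
  DF(b5)={b4,b6,b7}
  DF(b6)=∅
  DF(b7)=∅

φ for f: defs {b0,b1}
  DF⁺ = {b6}

Answer: ["b6"]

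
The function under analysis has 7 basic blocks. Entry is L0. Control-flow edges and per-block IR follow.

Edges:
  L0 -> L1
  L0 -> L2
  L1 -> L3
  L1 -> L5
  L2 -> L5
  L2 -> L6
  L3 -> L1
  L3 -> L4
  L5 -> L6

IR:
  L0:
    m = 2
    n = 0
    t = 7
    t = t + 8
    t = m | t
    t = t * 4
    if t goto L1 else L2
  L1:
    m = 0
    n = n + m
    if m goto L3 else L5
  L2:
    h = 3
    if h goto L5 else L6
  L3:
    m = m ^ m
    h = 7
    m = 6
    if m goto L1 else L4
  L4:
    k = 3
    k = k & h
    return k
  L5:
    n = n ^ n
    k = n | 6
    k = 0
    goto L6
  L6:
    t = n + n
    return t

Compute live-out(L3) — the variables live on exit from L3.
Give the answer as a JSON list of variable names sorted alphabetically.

Per-block:
  L0: def={m,n,t} ue=∅
  L1: def={m,n} ue={n}
  L2: def={h} ue=∅
  L3: def={h,m} ue={m}
  L4: def={k} ue={h}
  L5: def={k,n} ue={n}
  L6: def={t} ue={n}

Live sets:
  L0 li=∅ lo={n}
  L1 li={n} lo={m,n}
  L2 li={n} lo={n}
  L3 li={m,n} lo={h,n}
  L4 li={h} lo=∅
  L5 li={n} lo={n}
  L6 li={n} lo=∅

live-out(L3) = ["h", "n"]

Answer: ["h", "n"]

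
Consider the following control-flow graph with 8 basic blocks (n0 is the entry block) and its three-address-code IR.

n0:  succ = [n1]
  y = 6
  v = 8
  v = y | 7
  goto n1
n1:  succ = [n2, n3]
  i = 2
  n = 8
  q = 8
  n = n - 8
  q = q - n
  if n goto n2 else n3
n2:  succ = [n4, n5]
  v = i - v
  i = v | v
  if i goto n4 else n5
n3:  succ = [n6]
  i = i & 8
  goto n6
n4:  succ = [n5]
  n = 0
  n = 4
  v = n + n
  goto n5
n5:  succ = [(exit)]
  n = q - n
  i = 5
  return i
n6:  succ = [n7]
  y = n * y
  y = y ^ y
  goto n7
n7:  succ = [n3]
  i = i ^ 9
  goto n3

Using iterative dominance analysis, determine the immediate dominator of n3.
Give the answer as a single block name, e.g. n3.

Answer: n1

Analysis:
idom tree: n1←n0 n2←n1 n3←n1 n4←n2 n5←n2 n6←n3 n7←n6
Dom at joins:
  n3: preds {n1,n7}: {n0,n1} ∩ {n0,n1,n3,n6,n7} = {n0,n1}; idom=n1
  n5: preds {n2,n4}: {n0,n1,n2} ∩ {n0,n1,n2,n4} = {n0,n1,n2}; idom=n2

idom(n3) = n1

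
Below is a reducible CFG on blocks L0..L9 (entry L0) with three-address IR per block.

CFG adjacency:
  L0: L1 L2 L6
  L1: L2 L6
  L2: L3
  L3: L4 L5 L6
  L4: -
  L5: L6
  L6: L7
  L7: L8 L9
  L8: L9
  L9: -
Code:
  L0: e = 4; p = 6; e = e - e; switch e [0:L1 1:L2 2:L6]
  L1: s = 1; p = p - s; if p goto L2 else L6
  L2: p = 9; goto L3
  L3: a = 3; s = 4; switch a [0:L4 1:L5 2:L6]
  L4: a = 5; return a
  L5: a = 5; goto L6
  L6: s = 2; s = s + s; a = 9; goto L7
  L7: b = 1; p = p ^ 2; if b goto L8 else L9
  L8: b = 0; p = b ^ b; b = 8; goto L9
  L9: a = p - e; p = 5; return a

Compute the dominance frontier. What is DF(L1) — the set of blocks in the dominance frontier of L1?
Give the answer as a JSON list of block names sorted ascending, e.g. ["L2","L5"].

idom tree: L1←L0 L2←L0 L3←L2 L4←L3 L5←L3 L6←L0 L7←L6 L8←L7 L9←L7
Dom at joins:
  L2: preds {L0,L1}: {L0} ∩ {L0,L1} = {L0}; idom=L0
  L6: preds {L0,L1,L3,L5}: {L0} ∩ {L0,L1} ∩ {L0,L2,L3} ∩ {L0,L2,L3,L5} = {L0}; idom=L0
  L9: preds {L7,L8}: {L0,L6,L7} ∩ {L0,L6,L7,L8} = {L0,L6,L7}; idom=L7

DF walk-up:
  L2←L0: walk · to L0
  L2←L1: walk L1 to L0
  L6←L0: walk · to L0
  L6←L1: walk L1 to L0
  L6←L3: walk L3→L2 to L0
  L6←L5: walk L5→L3→L2 to L0
  L9←L7: walk · to L7
  L9←L8: walk L8 to L7
  L0: DF=∅
  L1: DF={L2,L6}
  L2: DF={L6}
  L3: DF={L6}
  L4: DF=∅
  L5: DF={L6}
  L6: DF=∅
  L7: DF=∅
  L8: DF={L9}
  L9: DF=∅

DF(L1) = ["L2", "L6"]

Answer: ["L2", "L6"]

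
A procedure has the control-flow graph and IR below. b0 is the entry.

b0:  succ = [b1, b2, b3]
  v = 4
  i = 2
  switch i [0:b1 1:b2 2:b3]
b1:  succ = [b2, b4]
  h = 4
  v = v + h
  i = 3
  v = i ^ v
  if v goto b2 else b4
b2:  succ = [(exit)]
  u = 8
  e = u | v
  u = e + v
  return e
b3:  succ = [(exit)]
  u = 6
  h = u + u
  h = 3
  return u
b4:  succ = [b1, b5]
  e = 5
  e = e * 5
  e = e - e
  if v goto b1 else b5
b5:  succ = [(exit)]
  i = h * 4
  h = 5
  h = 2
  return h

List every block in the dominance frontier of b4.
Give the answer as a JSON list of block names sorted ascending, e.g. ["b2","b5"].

idom tree: b1←b0 b2←b0 b3←b0 b4←b1 b5←b4
Dom∩ at merges:
  b1: preds {b0,b4}: {b0} ∩ {b0,b1,b4} = {b0}; idom=b0
  b2: preds {b0,b1}: {b0} ∩ {b0,b1} = {b0}; idom=b0

DF derivation:
  b1←b0: walk · to b0
  b1←b4: walk b4→b1 to b0
  b2←b0: walk · to b0
  b2←b1: walk b1 to b0
  b0: DF=∅
  b1: DF={b1,b2}
  b2: DF=∅
  b3: DF=∅
  b4: DF={b1}
  b5: DF=∅

DF(b4) = ["b1"]

Answer: ["b1"]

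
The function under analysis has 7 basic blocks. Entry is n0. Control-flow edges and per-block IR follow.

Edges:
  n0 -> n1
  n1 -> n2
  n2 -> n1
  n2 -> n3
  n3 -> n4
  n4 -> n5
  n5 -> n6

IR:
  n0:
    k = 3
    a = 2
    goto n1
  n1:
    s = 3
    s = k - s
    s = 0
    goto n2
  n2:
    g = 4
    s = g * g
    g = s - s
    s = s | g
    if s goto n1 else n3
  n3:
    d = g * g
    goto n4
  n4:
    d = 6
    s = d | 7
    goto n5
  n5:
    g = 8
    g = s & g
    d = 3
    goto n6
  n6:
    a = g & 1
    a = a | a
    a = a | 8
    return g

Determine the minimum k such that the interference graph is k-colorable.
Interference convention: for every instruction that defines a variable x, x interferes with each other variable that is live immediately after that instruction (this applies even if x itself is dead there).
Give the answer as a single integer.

Answer: 3

Derivation:
def/use:
  n0: {a,k} / ∅
  n1: {s} / {k}
  n2: {g,s} / ∅
  n3: {d} / {g}
  n4: {d,s} / ∅
  n5: {d,g} / {s}
  n6: {a} / {g}

Liveness:
  n0: in=∅ out={k}
  n1: in={k} out={k}
  n2: in={k} out={g,k}
  n3: in={g} out=∅
  n4: in=∅ out={s}
  n5: in={s} out={g}
  n6: in={g} out=∅

Conflict graph:
  a↔{g,k}
  d↔{g}
  g↔{a,d,k,s}
  k↔{a,g,s}
  s↔{g,k}

Colouring:
  clique {a,g,k} ⇒ need ≥ 3
  assign a→r2 d→r1 g→r0 k→r1 s→r2 — no edge inside a register ⇒ χ ≤ 3
  χ = 3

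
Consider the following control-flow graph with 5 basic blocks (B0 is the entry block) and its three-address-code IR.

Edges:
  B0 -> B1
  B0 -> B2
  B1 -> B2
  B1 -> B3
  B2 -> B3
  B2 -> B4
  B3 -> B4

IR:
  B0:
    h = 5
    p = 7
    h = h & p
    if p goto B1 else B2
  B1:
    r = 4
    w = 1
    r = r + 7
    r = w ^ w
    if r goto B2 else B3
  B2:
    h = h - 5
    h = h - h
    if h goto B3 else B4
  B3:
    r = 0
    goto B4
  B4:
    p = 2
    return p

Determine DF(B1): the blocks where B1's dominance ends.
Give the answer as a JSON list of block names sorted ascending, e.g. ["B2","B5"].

Answer: ["B2", "B3"]

Analysis:
idom tree: B1←B0 B2←B0 B3←B0 B4←B0
Join-block Dom:
  B2: preds {B0,B1}: {B0} ∩ {B0,B1} = {B0}; idom=B0
  B3: preds {B1,B2}: {B0,B1} ∩ {B0,B2} = {B0}; idom=B0
  B4: preds {B2,B3}: {B0,B2} ∩ {B0,B3} = {B0}; idom=B0

Frontier:
  B2←B0: walk · to B0
  B2←B1: walk B1 to B0
  B3←B1: walk B1 to B0
  B3←B2: walk B2 to B0
  B4←B2: walk B2 to B0
  B4←B3: walk B3 to B0
  B0 → ∅
  B1 → {B2,B3}
  B2 → {B3,B4}
  B3 → {B4}
  B4 → ∅

DF(B1) = ["B2", "B3"]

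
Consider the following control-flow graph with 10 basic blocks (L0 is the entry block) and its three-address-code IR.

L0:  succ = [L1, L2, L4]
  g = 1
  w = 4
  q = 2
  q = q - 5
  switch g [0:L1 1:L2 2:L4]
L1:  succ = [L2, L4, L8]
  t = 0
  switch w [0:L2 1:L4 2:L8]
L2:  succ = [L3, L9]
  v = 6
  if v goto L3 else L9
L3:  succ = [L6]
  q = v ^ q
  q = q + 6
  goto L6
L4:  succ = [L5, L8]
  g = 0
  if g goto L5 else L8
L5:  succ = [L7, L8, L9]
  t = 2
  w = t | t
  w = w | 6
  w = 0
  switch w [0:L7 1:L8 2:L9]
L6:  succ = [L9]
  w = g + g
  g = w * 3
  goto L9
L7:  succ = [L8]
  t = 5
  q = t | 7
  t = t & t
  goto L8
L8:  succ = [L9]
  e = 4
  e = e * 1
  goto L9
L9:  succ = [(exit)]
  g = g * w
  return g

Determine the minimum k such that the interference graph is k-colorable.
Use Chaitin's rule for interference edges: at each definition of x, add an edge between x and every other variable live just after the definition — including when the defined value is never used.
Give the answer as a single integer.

Answer: 4

Working:
Per-block:
  L0: def={g,q,w} ue=∅
  L1: def={t} ue={w}
  L2: def={v} ue=∅
  L3: def={q} ue={q,v}
  L4: def={g} ue=∅
  L5: def={t,w} ue=∅
  L6: def={g,w} ue={g}
  L7: def={q,t} ue=∅
  L8: def={e} ue=∅
  L9: def={g} ue={g,w}

Backward fixpoint:
  live L0: ∅→{g,q,w}
  live L1: {g,q,w}→{g,q,w}
  live L2: {g,q,w}→{g,q,v,w}
  live L3: {g,q,v}→{g}
  live L4: {w}→{g,w}
  live L5: {g}→{g,w}
  live L6: {g}→{g,w}
  live L7: {g,w}→{g,w}
  live L8: {g,w}→{g,w}
  live L9: {g,w}→∅

Conflict graph:
  e: {g,w}
  g: {e,q,t,v,w}
  q: {g,t,v,w}
  t: {g,q,w}
  v: {g,q,w}
  w: {e,g,q,t,v}

Registers:
  clique {g,q,t,w} ⇒ need ≥ 4
  assign e→r2 g→r0 q→r2 t→r3 v→r3 w→r1 — no edge inside a register ⇒ χ ≤ 4
  χ = 4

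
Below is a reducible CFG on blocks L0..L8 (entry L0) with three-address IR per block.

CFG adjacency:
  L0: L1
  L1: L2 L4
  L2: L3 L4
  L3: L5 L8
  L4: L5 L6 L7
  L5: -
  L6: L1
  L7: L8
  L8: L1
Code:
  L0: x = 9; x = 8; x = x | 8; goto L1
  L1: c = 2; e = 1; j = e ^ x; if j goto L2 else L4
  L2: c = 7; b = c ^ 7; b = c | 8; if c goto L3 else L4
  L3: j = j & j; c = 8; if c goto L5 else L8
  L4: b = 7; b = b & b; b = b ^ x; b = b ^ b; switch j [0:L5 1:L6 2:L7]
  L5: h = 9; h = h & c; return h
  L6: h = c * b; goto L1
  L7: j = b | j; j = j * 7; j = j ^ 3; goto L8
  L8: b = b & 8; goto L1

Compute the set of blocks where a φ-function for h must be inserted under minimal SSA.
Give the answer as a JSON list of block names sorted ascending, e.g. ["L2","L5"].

idom tree: L1←L0 L2←L1 L3←L2 L4←L1 L5←L1 L6←L4 L7←L4 L8←L1
Join-block Dom:
  L1: preds {L0,L6,L8}: {L0} ∩ {L0,L1,L4,L6} ∩ {L0,L1,L8} = {L0}; idom=L0
  L4: preds {L1,L2}: {L0,L1} ∩ {L0,L1,L2} = {L0,L1}; idom=L1
  L5: preds {L3,L4}: {L0,L1,L2,L3} ∩ {L0,L1,L4} = {L0,L1}; idom=L1
  L8: preds {L3,L7}: {L0,L1,L2,L3} ∩ {L0,L1,L4,L7} = {L0,L1}; idom=L1

DF derivation:
  join L1 pred L0: · stop@L0
  join L1 pred L6: L6→L4→L1 stop@L0
  join L1 pred L8: L8→L1 stop@L0
  join L4 pred L1: · stop@L1
  join L4 pred L2: L2 stop@L1
  join L5 pred L3: L3→L2 stop@L1
  join L5 pred L4: L4 stop@L1
  join L8 pred L3: L3→L2 stop@L1
  join L8 pred L7: L7→L4 stop@L1
  L0: DF=∅
  L1: DF={L1}
  L2: DF={L4,L5,L8}
  L3: DF={L5,L8}
  L4: DF={L1,L5,L8}
  L5: DF=∅
  L6: DF={L1}
  L7: DF={L8}
  L8: DF={L1}

φ for h: defs {L5,L6}
  DF⁺ = {L1}

Answer: ["L1"]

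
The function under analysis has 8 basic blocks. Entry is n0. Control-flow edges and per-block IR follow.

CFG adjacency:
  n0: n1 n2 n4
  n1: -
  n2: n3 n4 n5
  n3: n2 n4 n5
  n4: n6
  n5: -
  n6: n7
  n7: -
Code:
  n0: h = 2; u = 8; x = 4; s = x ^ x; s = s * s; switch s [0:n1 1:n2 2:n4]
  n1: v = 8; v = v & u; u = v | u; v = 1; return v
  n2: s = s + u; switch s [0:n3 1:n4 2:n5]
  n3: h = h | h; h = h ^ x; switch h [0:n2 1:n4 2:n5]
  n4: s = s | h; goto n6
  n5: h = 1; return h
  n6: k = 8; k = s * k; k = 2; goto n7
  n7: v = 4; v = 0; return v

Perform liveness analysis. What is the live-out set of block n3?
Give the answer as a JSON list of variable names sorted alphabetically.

Answer: ["h", "s", "u", "x"]

Analysis:
def/use:
  n0: def={h,s,u,x} ue=∅
  n1: def={u,v} ue={u}
  n2: def={s} ue={s,u}
  n3: def={h} ue={h,x}
  n4: def={s} ue={h,s}
  n5: def={h} ue=∅
  n6: def={k} ue={s}
  n7: def={v} ue=∅

Liveness:
  live n0: ∅→{h,s,u,x}
  live n1: {u}→∅
  live n2: {h,s,u,x}→{h,s,u,x}
  live n3: {h,s,u,x}→{h,s,u,x}
  live n4: {h,s}→{s}
  live n5: ∅→∅
  live n6: {s}→∅
  live n7: ∅→∅

live-out(n3) = ["h", "s", "u", "x"]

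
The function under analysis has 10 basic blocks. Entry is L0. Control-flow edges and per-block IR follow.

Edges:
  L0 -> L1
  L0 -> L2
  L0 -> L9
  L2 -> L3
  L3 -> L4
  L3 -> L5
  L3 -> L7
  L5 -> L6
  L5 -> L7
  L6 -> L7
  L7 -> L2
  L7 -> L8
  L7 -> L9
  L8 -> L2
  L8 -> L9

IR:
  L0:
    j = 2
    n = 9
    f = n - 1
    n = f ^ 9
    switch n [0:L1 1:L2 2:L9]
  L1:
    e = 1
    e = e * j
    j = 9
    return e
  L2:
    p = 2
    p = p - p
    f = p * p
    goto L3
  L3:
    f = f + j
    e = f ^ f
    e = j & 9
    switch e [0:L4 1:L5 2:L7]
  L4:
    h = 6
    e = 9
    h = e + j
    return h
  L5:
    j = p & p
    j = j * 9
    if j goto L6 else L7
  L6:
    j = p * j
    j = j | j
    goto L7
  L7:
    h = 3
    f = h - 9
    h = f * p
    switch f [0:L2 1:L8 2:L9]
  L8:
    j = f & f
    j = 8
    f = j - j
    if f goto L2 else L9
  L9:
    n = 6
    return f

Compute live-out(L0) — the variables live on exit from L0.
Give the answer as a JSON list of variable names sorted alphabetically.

Per-block:
  L0 def {f,j,n} use ∅
  L1 def {e,j} use {j}
  L2 def {f,p} use ∅
  L3 def {e,f} use {f,j}
  L4 def {e,h} use {j}
  L5 def {j} use {p}
  L6 def {j} use {j,p}
  L7 def {f,h} use {p}
  L8 def {f,j} use {f}
  L9 def {n} use {f}

Live sets:
  live L0: ∅→{f,j}
  live L1: {j}→∅
  live L2: {j}→{f,j,p}
  live L3: {f,j,p}→{j,p}
  live L4: {j}→∅
  live L5: {p}→{j,p}
  live L6: {j,p}→{j,p}
  live L7: {j,p}→{f,j}
  live L8: {f}→{f,j}
  live L9: {f}→∅

live-out(L0) = ["f", "j"]

Answer: ["f", "j"]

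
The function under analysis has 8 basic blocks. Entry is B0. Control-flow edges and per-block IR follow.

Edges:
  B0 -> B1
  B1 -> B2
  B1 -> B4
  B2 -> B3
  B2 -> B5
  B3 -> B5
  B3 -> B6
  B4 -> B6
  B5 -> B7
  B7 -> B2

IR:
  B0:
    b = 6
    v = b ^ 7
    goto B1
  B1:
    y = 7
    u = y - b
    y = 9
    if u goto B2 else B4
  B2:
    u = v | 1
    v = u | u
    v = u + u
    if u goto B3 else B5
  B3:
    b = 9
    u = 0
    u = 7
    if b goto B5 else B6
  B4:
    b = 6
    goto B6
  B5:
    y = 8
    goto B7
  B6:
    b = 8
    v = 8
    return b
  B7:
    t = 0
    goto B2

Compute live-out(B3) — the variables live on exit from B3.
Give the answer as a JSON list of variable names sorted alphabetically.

Answer: ["v"]

Analysis:
def/use:
  B0 def {b,v} use ∅
  B1 def {u,y} use {b}
  B2 def {u,v} use {v}
  B3 def {b,u} use ∅
  B4 def {b} use ∅
  B5 def {y} use ∅
  B6 def {b,v} use ∅
  B7 def {t} use ∅

Backward fixpoint:
  B0 li=∅ lo={b,v}
  B1 li={b,v} lo={v}
  B2 li={v} lo={v}
  B3 li={v} lo={v}
  B4 li=∅ lo=∅
  B5 li={v} lo={v}
  B6 li=∅ lo=∅
  B7 li={v} lo={v}

live-out(B3) = ["v"]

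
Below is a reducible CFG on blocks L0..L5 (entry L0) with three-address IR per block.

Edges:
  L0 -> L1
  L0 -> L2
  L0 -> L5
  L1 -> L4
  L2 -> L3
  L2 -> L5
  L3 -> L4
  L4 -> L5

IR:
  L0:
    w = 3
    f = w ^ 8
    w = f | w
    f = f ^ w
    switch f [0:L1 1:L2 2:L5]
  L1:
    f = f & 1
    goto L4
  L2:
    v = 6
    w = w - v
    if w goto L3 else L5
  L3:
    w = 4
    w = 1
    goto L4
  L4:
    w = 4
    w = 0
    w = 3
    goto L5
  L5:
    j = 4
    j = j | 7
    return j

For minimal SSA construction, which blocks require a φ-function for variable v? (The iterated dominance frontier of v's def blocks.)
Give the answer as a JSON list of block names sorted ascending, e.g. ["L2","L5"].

idom tree: L1←L0 L2←L0 L3←L2 L4←L0 L5←L0
Dom∩ at merges:
  L4: preds {L1,L3}: {L0,L1} ∩ {L0,L2,L3} = {L0}; idom=L0
  L5: preds {L0,L2,L4}: {L0} ∩ {L0,L2} ∩ {L0,L4} = {L0}; idom=L0

DF walk-up:
  L4←L1: walk L1 to L0
  L4←L3: walk L3→L2 to L0
  L5←L0: walk · to L0
  L5←L2: walk L2 to L0
  L5←L4: walk L4 to L0
  DF(L0)=∅
  DF(L1)={L4}
  DF(L2)={L4,L5}
  DF(L3)={L4}
  DF(L4)={L5}
  DF(L5)=∅

φ for v: defs {L2}
  DF⁺ = {L4,L5}

Answer: ["L4", "L5"]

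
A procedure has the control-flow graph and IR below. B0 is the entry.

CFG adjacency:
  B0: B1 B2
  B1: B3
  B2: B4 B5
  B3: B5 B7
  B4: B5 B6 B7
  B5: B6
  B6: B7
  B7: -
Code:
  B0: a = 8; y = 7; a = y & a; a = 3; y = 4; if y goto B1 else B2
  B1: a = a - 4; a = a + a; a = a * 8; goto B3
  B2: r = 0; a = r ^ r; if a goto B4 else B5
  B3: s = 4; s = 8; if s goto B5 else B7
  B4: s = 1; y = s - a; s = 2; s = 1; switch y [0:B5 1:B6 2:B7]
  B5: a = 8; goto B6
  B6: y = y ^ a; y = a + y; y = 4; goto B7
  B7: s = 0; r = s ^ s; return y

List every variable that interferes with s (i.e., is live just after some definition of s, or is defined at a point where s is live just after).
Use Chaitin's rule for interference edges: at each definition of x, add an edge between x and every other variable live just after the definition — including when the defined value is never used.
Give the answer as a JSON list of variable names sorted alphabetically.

Answer: ["a", "y"]

Working:
def/use:
  B0: def={a,y} ue=∅
  B1: def={a} ue={a}
  B2: def={a,r} ue=∅
  B3: def={s} ue=∅
  B4: def={s,y} ue={a}
  B5: def={a} ue=∅
  B6: def={y} ue={a,y}
  B7: def={r,s} ue={y}

Live sets:
  B0 li=∅ lo={a,y}
  B1 li={a,y} lo={y}
  B2 li={y} lo={a,y}
  B3 li={y} lo={y}
  B4 li={a} lo={a,y}
  B5 li={y} lo={a,y}
  B6 li={a,y} lo={y}
  B7 li={y} lo=∅

Interference:
  a↔{s,y}
  r↔{y}
  s↔{a,y}
  y↔{a,r,s}

N(s) = ["a", "y"]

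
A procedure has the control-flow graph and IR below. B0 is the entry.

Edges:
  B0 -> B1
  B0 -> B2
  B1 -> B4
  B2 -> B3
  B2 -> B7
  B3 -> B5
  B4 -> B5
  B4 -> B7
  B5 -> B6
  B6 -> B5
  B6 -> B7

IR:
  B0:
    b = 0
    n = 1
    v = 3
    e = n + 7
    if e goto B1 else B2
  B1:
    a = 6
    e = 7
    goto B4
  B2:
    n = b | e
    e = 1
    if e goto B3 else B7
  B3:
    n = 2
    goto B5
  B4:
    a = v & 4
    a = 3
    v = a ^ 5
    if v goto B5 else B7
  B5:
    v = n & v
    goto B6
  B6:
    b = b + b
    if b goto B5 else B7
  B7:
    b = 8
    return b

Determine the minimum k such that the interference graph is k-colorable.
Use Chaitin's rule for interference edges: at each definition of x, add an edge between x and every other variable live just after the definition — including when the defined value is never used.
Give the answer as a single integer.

Answer: 4

Derivation:
Block summaries:
  B0: {b,e,n,v} / ∅
  B1: {a,e} / ∅
  B2: {e,n} / {b,e}
  B3: {n} / ∅
  B4: {a,v} / {v}
  B5: {v} / {n,v}
  B6: {b} / {b}
  B7: {b} / ∅

Live sets:
  B0: in=∅ out={b,e,n,v}
  B1: in={b,n,v} out={b,n,v}
  B2: in={b,e,v} out={b,v}
  B3: in={b,v} out={b,n,v}
  B4: in={b,n,v} out={b,n,v}
  B5: in={b,n,v} out={b,n,v}
  B6: in={b,n,v} out={b,n,v}
  B7: in=∅ out=∅

Interfere edges:
  a: {b,n,v}
  b: {a,e,n,v}
  e: {b,n,v}
  n: {a,b,e,v}
  v: {a,b,e,n}

Registers:
  clique {a,b,n,v} ⇒ need ≥ 4
  assign a→R3 b→R0 e→R3 n→R1 v→R2 — no edge inside a register ⇒ χ ≤ 4
  χ = 4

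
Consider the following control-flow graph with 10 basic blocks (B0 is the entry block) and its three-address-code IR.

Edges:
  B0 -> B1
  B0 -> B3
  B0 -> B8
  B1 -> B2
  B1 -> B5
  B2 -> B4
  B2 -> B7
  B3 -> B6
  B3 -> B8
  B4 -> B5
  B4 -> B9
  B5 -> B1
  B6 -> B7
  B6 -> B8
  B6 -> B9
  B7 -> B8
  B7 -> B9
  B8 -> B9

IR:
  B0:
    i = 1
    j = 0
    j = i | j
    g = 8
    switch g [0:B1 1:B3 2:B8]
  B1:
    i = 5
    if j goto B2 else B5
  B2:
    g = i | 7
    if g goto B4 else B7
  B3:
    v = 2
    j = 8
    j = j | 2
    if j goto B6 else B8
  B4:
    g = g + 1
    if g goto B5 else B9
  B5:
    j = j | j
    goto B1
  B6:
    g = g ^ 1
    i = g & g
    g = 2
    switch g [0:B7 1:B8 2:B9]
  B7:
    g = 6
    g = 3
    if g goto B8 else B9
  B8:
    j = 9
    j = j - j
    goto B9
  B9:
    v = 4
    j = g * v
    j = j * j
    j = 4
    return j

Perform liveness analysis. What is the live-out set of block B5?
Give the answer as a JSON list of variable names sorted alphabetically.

Block summaries:
  B0: def={g,i,j} ue=∅
  B1: def={i} ue={j}
  B2: def={g} ue={i}
  B3: def={j,v} ue=∅
  B4: def={g} ue={g}
  B5: def={j} ue={j}
  B6: def={g,i} ue={g}
  B7: def={g} ue=∅
  B8: def={j} ue=∅
  B9: def={j,v} ue={g}

Liveness:
  live B0: ∅→{g,j}
  live B1: {j}→{i,j}
  live B2: {i,j}→{g,j}
  live B3: {g}→{g}
  live B4: {g,j}→{g,j}
  live B5: {j}→{j}
  live B6: {g}→{g}
  live B7: ∅→{g}
  live B8: {g}→{g}
  live B9: {g}→∅

live-out(B5) = ["j"]

Answer: ["j"]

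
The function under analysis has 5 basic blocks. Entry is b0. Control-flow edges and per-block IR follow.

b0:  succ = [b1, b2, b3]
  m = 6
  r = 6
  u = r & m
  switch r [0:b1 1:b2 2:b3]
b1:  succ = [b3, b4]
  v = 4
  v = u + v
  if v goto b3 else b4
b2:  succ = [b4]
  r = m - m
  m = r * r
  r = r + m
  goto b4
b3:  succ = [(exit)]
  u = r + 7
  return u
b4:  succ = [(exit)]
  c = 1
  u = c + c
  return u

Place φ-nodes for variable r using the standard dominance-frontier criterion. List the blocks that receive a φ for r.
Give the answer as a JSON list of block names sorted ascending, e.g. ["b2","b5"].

Answer: ["b4"]

Analysis:
idom tree: b1←b0 b2←b0 b3←b0 b4←b0
Dom at joins:
  b3: preds {b0,b1}: {b0} ∩ {b0,b1} = {b0}; idom=b0
  b4: preds {b1,b2}: {b0,b1} ∩ {b0,b2} = {b0}; idom=b0

DF derivation:
  b3←b0: walk · to b0
  b3←b1: walk b1 to b0
  b4←b1: walk b1 to b0
  b4←b2: walk b2 to b0
  b0: DF=∅
  b1: DF={b3,b4}
  b2: DF={b4}
  b3: DF=∅
  b4: DF=∅

φ for r: defs {b0,b2}
  DF⁺ = {b4}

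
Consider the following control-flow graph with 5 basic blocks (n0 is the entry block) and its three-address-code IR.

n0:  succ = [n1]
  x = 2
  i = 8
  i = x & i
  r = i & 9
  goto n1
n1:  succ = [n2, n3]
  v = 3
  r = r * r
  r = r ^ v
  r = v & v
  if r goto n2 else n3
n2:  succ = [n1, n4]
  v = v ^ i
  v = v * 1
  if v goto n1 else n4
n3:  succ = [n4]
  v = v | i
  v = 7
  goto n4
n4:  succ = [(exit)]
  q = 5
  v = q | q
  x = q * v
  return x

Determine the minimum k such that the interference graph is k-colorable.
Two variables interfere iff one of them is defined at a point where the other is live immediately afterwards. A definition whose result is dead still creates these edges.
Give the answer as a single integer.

Answer: 3

Analysis:
Per-block:
  n0 def {i,r,x} use ∅
  n1 def {r,v} use {r}
  n2 def {v} use {i,v}
  n3 def {v} use {i,v}
  n4 def {q,v,x} use ∅

Live sets:
  live n0: ∅→{i,r}
  live n1: {i,r}→{i,r,v}
  live n2: {i,r,v}→{i,r}
  live n3: {i,v}→∅
  live n4: ∅→∅

Conflict graph:
  i — {r,v,x}
  q — {v}
  r — {i,v}
  v — {i,q,r}
  x — {i}

Registers:
  clique {i,r,v} ⇒ need ≥ 3
  3-colouring: r0={i,q}  r1={v,x}  r2={r}
  χ = 3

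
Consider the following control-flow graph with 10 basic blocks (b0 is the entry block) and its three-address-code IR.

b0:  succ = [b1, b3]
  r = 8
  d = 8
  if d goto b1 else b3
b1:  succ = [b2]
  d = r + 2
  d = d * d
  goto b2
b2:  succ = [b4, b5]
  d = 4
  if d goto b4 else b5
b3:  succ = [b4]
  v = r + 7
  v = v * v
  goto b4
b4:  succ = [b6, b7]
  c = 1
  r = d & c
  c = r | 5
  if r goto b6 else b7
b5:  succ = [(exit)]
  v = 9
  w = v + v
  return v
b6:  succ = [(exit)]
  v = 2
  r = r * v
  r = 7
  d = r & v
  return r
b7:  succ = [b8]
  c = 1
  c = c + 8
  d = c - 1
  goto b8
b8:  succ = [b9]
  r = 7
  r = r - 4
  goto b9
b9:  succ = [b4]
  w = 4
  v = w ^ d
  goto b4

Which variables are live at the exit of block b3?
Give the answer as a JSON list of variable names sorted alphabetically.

Answer: ["d"]

Analysis:
Block summaries:
  b0 def {d,r} use ∅
  b1 def {d} use {r}
  b2 def {d} use ∅
  b3 def {v} use {r}
  b4 def {c,r} use {d}
  b5 def {v,w} use ∅
  b6 def {d,r,v} use {r}
  b7 def {c,d} use ∅
  b8 def {r} use ∅
  b9 def {v,w} use {d}

Live sets:
  b0 li=∅ lo={d,r}
  b1 li={r} lo=∅
  b2 li=∅ lo={d}
  b3 li={d,r} lo={d}
  b4 li={d} lo={r}
  b5 li=∅ lo=∅
  b6 li={r} lo=∅
  b7 li=∅ lo={d}
  b8 li={d} lo={d}
  b9 li={d} lo={d}

live-out(b3) = ["d"]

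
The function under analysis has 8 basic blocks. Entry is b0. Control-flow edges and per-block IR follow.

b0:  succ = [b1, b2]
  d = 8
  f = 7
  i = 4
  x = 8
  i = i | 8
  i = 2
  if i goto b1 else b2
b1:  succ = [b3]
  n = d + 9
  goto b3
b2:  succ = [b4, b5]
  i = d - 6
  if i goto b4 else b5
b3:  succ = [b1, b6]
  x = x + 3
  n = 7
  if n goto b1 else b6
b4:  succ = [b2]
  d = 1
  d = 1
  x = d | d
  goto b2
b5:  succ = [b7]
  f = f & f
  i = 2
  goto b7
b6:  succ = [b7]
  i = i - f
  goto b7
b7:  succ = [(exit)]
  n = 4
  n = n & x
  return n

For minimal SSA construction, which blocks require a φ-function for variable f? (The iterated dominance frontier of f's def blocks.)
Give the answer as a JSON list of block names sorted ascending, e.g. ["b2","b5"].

Answer: ["b7"]

Derivation:
idom tree: b1←b0 b2←b0 b3←b1 b4←b2 b5←b2 b6←b3 b7←b0
Join-block Dom:
  b1: preds {b0,b3}: {b0} ∩ {b0,b1,b3} = {b0}; idom=b0
  b2: preds {b0,b4}: {b0} ∩ {b0,b2,b4} = {b0}; idom=b0
  b7: preds {b5,b6}: {b0,b2,b5} ∩ {b0,b1,b3,b6} = {b0}; idom=b0

Frontier:
  b1←b0: walk · to b0
  b1←b3: walk b3→b1 to b0
  b2←b0: walk · to b0
  b2←b4: walk b4→b2 to b0
  b7←b5: walk b5→b2 to b0
  b7←b6: walk b6→b3→b1 to b0
  b0 → ∅
  b1 → {b1,b7}
  b2 → {b2,b7}
  b3 → {b1,b7}
  b4 → {b2}
  b5 → {b7}
  b6 → {b7}
  b7 → ∅

φ for f: defs {b0,b5}
  DF⁺ = {b7}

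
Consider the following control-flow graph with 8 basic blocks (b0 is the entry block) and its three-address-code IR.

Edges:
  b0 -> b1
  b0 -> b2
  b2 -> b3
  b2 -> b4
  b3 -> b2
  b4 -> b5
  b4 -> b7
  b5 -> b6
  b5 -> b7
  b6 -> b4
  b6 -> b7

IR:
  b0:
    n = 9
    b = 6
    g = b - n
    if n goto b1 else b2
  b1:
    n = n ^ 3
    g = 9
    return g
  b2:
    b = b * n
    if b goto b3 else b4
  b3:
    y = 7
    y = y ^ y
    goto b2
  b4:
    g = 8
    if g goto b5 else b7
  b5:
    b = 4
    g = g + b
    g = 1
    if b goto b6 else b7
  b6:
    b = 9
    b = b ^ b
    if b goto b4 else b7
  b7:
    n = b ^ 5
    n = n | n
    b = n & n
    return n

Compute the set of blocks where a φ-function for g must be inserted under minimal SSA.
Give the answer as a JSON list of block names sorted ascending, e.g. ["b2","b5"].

Answer: ["b4", "b7"]

Derivation:
idom tree: b1←b0 b2←b0 b3←b2 b4←b2 b5←b4 b6←b5 b7←b4
Dom at joins:
  b2: preds {b0,b3}: {b0} ∩ {b0,b2,b3} = {b0}; idom=b0
  b4: preds {b2,b6}: {b0,b2} ∩ {b0,b2,b4,b5,b6} = {b0,b2}; idom=b2
  b7: preds {b4,b5,b6}: {b0,b2,b4} ∩ {b0,b2,b4,b5} ∩ {b0,b2,b4,b5,b6} = {b0,b2,b4}; idom=b4

Frontier:
  b2←b0: walk · to b0
  b2←b3: walk b3→b2 to b0
  b4←b2: walk · to b2
  b4←b6: walk b6→b5→b4 to b2
  b7←b4: walk · to b4
  b7←b5: walk b5 to b4
  b7←b6: walk b6→b5 to b4
  DF(b0)=∅
  DF(b1)=∅
  DF(b2)={b2}
  DF(b3)={b2}
  DF(b4)={b4}
  DF(b5)={b4,b7}
  DF(b6)={b4,b7}
  DF(b7)=∅

φ for g: defs {b0,b1,b4,b5}
  DF⁺ = {b4,b7}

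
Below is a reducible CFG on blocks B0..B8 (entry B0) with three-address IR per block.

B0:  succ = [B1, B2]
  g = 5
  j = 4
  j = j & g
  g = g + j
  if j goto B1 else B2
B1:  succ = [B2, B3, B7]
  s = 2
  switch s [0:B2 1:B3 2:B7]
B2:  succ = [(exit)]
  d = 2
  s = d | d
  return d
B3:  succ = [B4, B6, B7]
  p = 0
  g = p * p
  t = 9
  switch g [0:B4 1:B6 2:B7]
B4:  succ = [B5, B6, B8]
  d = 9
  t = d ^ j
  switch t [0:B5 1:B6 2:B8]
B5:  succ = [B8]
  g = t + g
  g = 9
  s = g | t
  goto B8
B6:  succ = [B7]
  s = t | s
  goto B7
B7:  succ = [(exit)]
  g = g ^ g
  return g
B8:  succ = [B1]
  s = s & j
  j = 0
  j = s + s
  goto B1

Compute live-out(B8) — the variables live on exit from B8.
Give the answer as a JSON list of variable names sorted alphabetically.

Answer: ["g", "j"]

Derivation:
Per-block:
  B0: {g,j} / ∅
  B1: {s} / ∅
  B2: {d,s} / ∅
  B3: {g,p,t} / ∅
  B4: {d,t} / {j}
  B5: {g,s} / {g,t}
  B6: {s} / {s,t}
  B7: {g} / {g}
  B8: {j,s} / {j,s}

Backward fixpoint:
  B0: in=∅ out={g,j}
  B1: in={g,j} out={g,j,s}
  B2: in=∅ out=∅
  B3: in={j,s} out={g,j,s,t}
  B4: in={g,j,s} out={g,j,s,t}
  B5: in={g,j,t} out={g,j,s}
  B6: in={g,s,t} out={g}
  B7: in={g} out=∅
  B8: in={g,j,s} out={g,j}

live-out(B8) = ["g", "j"]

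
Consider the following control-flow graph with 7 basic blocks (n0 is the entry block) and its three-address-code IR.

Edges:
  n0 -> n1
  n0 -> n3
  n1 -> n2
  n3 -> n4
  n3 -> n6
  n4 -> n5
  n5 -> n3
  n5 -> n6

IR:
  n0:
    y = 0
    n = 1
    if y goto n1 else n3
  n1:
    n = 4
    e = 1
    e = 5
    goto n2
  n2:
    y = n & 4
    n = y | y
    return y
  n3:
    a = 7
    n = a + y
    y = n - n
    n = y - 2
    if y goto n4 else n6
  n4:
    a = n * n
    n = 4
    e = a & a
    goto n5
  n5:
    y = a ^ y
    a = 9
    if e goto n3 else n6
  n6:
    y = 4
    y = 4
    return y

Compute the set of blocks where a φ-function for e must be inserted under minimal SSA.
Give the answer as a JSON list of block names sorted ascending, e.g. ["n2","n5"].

Answer: ["n3", "n6"]

Analysis:
idom tree: n1←n0 n2←n1 n3←n0 n4←n3 n5←n4 n6←n3
Dom at joins:
  n3: preds {n0,n5}: {n0} ∩ {n0,n3,n4,n5} = {n0}; idom=n0
  n6: preds {n3,n5}: {n0,n3} ∩ {n0,n3,n4,n5} = {n0,n3}; idom=n3

DF derivation:
  n3←n0: walk · to n0
  n3←n5: walk n5→n4→n3 to n0
  n6←n3: walk · to n3
  n6←n5: walk n5→n4 to n3
  n0 → ∅
  n1 → ∅
  n2 → ∅
  n3 → {n3}
  n4 → {n3,n6}
  n5 → {n3,n6}
  n6 → ∅

φ for e: defs {n1,n4}
  DF⁺ = {n3,n6}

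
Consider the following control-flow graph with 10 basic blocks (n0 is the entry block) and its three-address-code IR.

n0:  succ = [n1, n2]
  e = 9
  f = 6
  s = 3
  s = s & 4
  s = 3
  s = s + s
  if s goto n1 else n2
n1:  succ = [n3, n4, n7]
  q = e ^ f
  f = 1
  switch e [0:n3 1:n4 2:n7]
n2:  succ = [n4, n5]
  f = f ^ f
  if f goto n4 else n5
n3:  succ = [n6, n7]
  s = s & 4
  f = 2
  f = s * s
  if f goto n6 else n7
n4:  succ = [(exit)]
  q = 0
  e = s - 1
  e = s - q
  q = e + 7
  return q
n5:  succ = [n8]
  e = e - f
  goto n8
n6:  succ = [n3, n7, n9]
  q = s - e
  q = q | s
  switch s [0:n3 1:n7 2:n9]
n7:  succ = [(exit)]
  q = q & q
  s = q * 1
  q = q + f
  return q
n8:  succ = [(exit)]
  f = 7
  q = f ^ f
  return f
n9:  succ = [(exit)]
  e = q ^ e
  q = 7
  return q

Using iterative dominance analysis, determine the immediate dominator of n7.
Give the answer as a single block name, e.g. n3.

Answer: n1

Analysis:
idom tree: n1←n0 n2←n0 n3←n1 n4←n0 n5←n2 n6←n3 n7←n1 n8←n5 n9←n6
Dom at joins:
  n3: preds {n1,n6}: {n0,n1} ∩ {n0,n1,n3,n6} = {n0,n1}; idom=n1
  n4: preds {n1,n2}: {n0,n1} ∩ {n0,n2} = {n0}; idom=n0
  n7: preds {n1,n3,n6}: {n0,n1} ∩ {n0,n1,n3} ∩ {n0,n1,n3,n6} = {n0,n1}; idom=n1

idom(n7) = n1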